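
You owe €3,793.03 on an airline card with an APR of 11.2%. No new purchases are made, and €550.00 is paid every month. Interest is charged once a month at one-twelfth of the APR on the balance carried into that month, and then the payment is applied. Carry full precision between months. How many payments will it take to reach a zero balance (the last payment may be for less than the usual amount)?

Monthly rate r = 11.2%/12 = 0.933333% = 0.00933333.
Recurrence: B ← B·(1+r) − €550.00.
Month 1: interest €35.40; balance after payment €3,278.43.
Month 2: interest €30.60; balance after payment €2,759.03.
Closed form: n = −ln(1 − rB₀/P)/ln(1+r) = −ln(0.93563)/ln(1.00933) ≈ 7.162, so the balance reaches zero during payment 8.

8 months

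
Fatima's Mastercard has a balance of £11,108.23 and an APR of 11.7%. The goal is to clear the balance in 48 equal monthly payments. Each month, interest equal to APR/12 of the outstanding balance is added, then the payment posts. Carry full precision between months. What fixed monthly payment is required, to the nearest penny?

£290.89

Monthly rate r = 11.7%/12 = 0.975% = 0.00975.
Level-payment amortization: P = B₀·r / (1 − (1+r)^(−n)) = 11108.23·0.00975 / (1 − 1.00975^(−48)).
Denominator 1 − (1+r)^(−48) = 0.372325289.
P = 108.305 / 0.372325289 ≈ 290.89.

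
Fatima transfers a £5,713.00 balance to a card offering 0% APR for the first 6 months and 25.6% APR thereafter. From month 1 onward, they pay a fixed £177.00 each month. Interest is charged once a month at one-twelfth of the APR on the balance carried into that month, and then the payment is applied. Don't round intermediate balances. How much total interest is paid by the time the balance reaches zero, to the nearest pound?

Promo months 1–6 at r₀ = 0%/12 = 0; months 7+ at r₁ = 25.6%/12 = 0.0213333.
After month 6 (no interest yet): B = £5,713.00 − 6·£177.00 = £4,651.00.
Then at r₁ with £177.00/mo: n₂ = −ln(1 − r₁·B/P)/ln(1+r₁) ≈ 38.95 → 39 more payments.
Total paid = 44·£177.00 + £168.97 = £7,956.97; interest = £7,956.97 − £5,713.00 = £2,243.97.

£2,244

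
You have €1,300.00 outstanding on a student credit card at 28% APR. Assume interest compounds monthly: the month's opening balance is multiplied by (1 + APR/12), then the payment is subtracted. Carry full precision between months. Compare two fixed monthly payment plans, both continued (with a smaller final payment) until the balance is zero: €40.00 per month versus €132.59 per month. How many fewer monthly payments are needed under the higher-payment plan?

Monthly rate r = 28%/12 = 2.33333% = 0.0233333.
At €40.00/mo: n = ⌈−ln(1 − rB₀/P)/ln(1+r)⌉ = 62 payments (last €23.03); total interest = total paid − €1,300.00 = €1,163.03.
At €132.59/mo: 12 payments (last €35.12); total interest €193.61.
Payments saved = 62 − 12 = 50.

50 fewer payments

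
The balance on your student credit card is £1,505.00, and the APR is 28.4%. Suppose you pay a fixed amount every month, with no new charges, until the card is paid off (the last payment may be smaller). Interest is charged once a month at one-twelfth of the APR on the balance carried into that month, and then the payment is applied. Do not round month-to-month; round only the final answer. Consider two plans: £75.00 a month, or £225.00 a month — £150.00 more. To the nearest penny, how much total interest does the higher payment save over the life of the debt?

Monthly rate r = 28.4%/12 = 2.36667% = 0.0236667.
At £75.00/mo: n = ⌈−ln(1 − rB₀/P)/ln(1+r)⌉ = 28 payments (last £40.72); total interest = total paid − £1,505.00 = £560.72.
At £225.00/mo: 8 payments (last £83.33); total interest £153.33.
Interest saved = £560.72 − £153.33 = £407.39.

£407.39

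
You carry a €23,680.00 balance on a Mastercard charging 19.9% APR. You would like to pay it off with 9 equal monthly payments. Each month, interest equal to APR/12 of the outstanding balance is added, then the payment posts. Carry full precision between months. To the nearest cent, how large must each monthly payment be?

€2,854.06

Monthly rate r = 19.9%/12 = 1.65833% = 0.0165833.
Level-payment amortization: P = B₀·r / (1 − (1+r)^(−n)) = 23680.00·0.0165833 / (1 − 1.01658^(−9)).
Denominator 1 − (1+r)^(−9) = 0.137591293.
P = 392.693 / 0.137591293 ≈ 2854.06.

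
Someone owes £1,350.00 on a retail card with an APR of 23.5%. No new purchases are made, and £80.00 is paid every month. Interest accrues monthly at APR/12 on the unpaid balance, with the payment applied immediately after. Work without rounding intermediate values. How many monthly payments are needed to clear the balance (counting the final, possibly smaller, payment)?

Monthly rate r = 23.5%/12 = 1.95833% = 0.0195833.
Recurrence: B ← B·(1+r) − £80.00.
Month 1: interest £26.44; balance after payment £1,296.44.
Month 2: interest £25.39; balance after payment £1,241.83.
Closed form: n = −ln(1 − rB₀/P)/ln(1+r) = −ln(0.66953)/ln(1.01958) ≈ 20.686, so the balance reaches zero during payment 21.

21 payments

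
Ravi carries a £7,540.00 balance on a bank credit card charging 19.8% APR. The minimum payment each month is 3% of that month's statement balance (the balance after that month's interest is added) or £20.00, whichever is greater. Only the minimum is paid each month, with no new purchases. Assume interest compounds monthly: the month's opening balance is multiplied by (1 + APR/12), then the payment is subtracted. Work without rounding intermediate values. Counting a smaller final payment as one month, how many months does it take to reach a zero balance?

Monthly rate r = 19.8%/12 = 1.65% = 0.0165.
While 3% of the post-interest balance exceeds £20.00, each month B ← (B·(1+r))·(1 − 0.03), i.e. B shrinks by the factor (1+r)·0.97 = 0.986.
This holds for months 1–174. Entering month 175 the balance is £649.14; 3% of the post-interest balance is now below £20.00, so the flat £20.00 minimum applies from here.
From month 175 a fixed £20.00 at rate r clears £649.14 in 47 more payments. Total: 174 + 47 = 221 months.

221 months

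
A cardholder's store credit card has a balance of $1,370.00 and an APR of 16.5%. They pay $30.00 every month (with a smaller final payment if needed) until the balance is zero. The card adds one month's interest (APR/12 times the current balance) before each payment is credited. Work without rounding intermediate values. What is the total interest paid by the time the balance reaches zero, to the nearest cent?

$801.87

Monthly rate r = 16.5%/12 = 1.375% = 0.01375.
Payoff takes n = ⌈−ln(1 − rB₀/P)/ln(1+r)⌉ = ⌈72.394⌉ = 73 payments; the last is $11.87.
Total paid = 72·$30.00 + $11.87 = $2,171.87.
Total interest = total paid − principal = $2,171.87 − $1,370.00 = $801.87.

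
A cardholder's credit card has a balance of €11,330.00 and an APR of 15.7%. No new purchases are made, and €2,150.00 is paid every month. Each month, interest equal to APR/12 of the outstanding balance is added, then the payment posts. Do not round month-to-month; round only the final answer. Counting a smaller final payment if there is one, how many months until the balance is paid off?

Monthly rate r = 15.7%/12 = 1.30833% = 0.0130833.
Recurrence: B ← B·(1+r) − €2,150.00.
Month 1: interest €148.23; balance after payment €9,328.23.
Month 2: interest €122.04; balance after payment €7,300.28.
Month 3: interest €95.51; balance after payment €5,245.79.
Month 4: interest €68.63; balance after payment €3,164.42.
Month 5: interest €41.40; balance after payment €1,055.82.
Month 6: interest €13.81; balance after payment €0.00.

6 payments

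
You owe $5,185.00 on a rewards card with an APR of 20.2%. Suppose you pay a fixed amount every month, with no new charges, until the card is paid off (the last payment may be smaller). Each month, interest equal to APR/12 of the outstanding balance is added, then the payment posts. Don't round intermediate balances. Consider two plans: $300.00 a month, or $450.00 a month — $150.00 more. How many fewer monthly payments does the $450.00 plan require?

Monthly rate r = 20.2%/12 = 1.68333% = 0.0168333.
At $300.00/mo: n = ⌈−ln(1 − rB₀/P)/ln(1+r)⌉ = 21 payments (last $179.33); total interest = total paid − $5,185.00 = $994.33.
At $450.00/mo: 13 payments (last $412.73); total interest $627.73.
Payments saved = 21 − 13 = 8.

8 fewer payments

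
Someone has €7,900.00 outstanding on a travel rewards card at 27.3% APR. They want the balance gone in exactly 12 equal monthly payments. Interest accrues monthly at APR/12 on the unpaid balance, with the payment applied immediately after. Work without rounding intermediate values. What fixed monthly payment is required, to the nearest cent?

Monthly rate r = 27.3%/12 = 2.275% = 0.02275.
Level-payment amortization: P = B₀·r / (1 − (1+r)^(−n)) = 7900.00·0.02275 / (1 − 1.02275^(−12)).
Denominator 1 − (1+r)^(−12) = 0.236575415.
P = 179.725 / 0.236575415 ≈ 759.69.

€759.69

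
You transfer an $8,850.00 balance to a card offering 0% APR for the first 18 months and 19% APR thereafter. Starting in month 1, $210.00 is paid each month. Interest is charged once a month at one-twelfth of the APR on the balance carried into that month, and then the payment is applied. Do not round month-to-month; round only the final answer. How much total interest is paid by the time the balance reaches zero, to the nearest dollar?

$1,370

Promo months 1–18 at r₀ = 0%/12 = 0; months 19+ at r₁ = 19%/12 = 0.0158333.
After month 18 (no interest yet): B = $8,850.00 − 18·$210.00 = $5,070.00.
Then at r₁ with $210.00/mo: n₂ = −ln(1 − r₁·B/P)/ln(1+r₁) ≈ 30.66 → 31 more payments.
Total paid = 48·$210.00 + $139.55 = $10,219.55; interest = $10,219.55 − $8,850.00 = $1,369.55.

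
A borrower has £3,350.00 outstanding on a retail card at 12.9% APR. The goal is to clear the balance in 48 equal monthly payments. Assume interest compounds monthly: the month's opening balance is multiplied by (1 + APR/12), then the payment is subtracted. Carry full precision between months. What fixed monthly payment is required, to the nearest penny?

£89.71

Monthly rate r = 12.9%/12 = 1.075% = 0.01075.
Level-payment amortization: P = B₀·r / (1 − (1+r)^(−n)) = 3350.00·0.01075 / (1 − 1.01075^(−48)).
Denominator 1 − (1+r)^(−48) = 0.4014506.
P = 36.0125 / 0.4014506 ≈ 89.71.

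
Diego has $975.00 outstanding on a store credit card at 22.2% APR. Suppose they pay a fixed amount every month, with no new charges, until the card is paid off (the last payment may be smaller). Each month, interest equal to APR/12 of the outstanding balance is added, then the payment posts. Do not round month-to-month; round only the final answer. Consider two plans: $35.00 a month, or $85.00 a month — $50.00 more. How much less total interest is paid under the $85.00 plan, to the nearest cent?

$277.09

Monthly rate r = 22.2%/12 = 1.85% = 0.0185.
At $35.00/mo: n = ⌈−ln(1 − rB₀/P)/ln(1+r)⌉ = 40 payments (last $18.10); total interest = total paid − $975.00 = $408.10.
At $85.00/mo: 14 payments (last $1.01); total interest $131.01.
Interest saved = $408.10 − $131.01 = $277.09.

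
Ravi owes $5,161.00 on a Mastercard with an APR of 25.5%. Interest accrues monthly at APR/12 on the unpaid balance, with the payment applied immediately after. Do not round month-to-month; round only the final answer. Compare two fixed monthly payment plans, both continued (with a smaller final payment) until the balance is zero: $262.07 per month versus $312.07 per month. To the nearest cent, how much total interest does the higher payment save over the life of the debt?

Monthly rate r = 25.5%/12 = 2.125% = 0.02125.
At $262.07/mo: n = ⌈−ln(1 − rB₀/P)/ln(1+r)⌉ = 26 payments (last $205.20); total interest = total paid − $5,161.00 = $1,595.95.
At $312.07/mo: 21 payments (last $185.42); total interest $1,265.82.
Interest saved = $1,595.95 − $1,265.82 = $330.13.

$330.13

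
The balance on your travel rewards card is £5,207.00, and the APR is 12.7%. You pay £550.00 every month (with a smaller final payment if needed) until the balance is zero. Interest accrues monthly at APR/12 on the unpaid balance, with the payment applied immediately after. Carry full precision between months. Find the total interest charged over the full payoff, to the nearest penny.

Monthly rate r = 12.7%/12 = 1.05833% = 0.0105833.
Payoff takes n = ⌈−ln(1 − rB₀/P)/ln(1+r)⌉ = ⌈10.029⌉ = 11 payments; the last is £15.77.
Total paid = 10·£550.00 + £15.77 = £5,515.77.
Total interest = total paid − principal = £5,515.77 − £5,207.00 = £308.77.

£308.77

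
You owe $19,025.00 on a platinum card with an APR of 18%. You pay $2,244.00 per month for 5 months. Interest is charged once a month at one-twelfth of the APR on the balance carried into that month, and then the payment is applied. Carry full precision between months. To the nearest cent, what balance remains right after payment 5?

$8,933.64

Monthly rate r = 18%/12 = 1.5% = 0.015.
Each month: B ← B·(1+r) − $2,244.00.
Month 1: interest $285.38; balance after payment $17,066.38.
Month 2: interest $256.00; balance after payment $15,078.37.
Month 3: interest $226.18; balance after payment $13,060.55.
Month 4: interest $195.91; balance after payment $11,012.45.
Month 5: interest $165.19; balance after payment $8,933.64.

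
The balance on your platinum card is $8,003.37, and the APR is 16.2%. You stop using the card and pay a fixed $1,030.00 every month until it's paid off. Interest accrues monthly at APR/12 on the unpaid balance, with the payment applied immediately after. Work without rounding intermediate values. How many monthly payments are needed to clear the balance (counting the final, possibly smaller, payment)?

9 months

Monthly rate r = 16.2%/12 = 1.35% = 0.0135.
Recurrence: B ← B·(1+r) − $1,030.00.
Month 1: interest $108.05; balance after payment $7,081.42.
Month 2: interest $95.60; balance after payment $6,147.01.
Closed form: n = −ln(1 − rB₀/P)/ln(1+r) = −ln(0.8951)/ln(1.0135) ≈ 8.264, so the balance reaches zero during payment 9.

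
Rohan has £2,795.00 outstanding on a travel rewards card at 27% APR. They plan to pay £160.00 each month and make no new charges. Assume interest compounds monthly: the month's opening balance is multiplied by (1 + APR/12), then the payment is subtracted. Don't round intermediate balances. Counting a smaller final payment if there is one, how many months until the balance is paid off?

Monthly rate r = 27%/12 = 2.25% = 0.0225.
Recurrence: B ← B·(1+r) − £160.00.
Month 1: interest £62.89; balance after payment £2,697.89.
Month 2: interest £60.70; balance after payment £2,598.59.
Closed form: n = −ln(1 − rB₀/P)/ln(1+r) = −ln(0.60695)/ln(1.0225) ≈ 22.440, so the balance reaches zero during payment 23.

23 months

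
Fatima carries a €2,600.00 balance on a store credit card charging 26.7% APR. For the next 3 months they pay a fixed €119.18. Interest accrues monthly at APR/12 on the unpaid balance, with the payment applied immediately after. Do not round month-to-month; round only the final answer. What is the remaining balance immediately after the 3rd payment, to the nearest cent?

Monthly rate r = 26.7%/12 = 2.225% = 0.02225.
Each month: B ← B·(1+r) − €119.18.
Month 1: interest €57.85; balance after payment €2,538.67.
Month 2: interest €56.49; balance after payment €2,475.98.
Month 3: interest €55.09; balance after payment €2,411.89.

€2,411.89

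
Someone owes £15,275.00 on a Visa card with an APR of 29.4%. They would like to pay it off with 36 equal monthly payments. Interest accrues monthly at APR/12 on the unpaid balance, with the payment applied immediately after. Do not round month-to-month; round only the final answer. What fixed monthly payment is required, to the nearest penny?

£643.44

Monthly rate r = 29.4%/12 = 2.45% = 0.0245.
Level-payment amortization: P = B₀·r / (1 − (1+r)^(−n)) = 15275.00·0.0245 / (1 − 1.0245^(−36)).
Denominator 1 − (1+r)^(−36) = 0.581621516.
P = 374.237 / 0.581621516 ≈ 643.44.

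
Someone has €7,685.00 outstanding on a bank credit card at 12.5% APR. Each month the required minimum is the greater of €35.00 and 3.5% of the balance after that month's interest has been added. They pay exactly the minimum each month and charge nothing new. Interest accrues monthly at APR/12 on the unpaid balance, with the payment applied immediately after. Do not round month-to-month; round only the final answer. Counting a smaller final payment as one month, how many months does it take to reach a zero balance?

Monthly rate r = 12.5%/12 = 1.04167% = 0.0104167.
While 3.5% of the post-interest balance exceeds €35.00, each month B ← (B·(1+r))·(1 − 0.035), i.e. B shrinks by the factor (1+r)·0.965 = 0.97505.
This holds for months 1–82. Entering month 83 the balance is €968.11; 3.5% of the post-interest balance is now below €35.00, so the flat €35.00 minimum applies from here.
From month 83 a fixed €35.00 at rate r clears €968.11 in 33 more payments. Total: 82 + 33 = 115 months.

115 months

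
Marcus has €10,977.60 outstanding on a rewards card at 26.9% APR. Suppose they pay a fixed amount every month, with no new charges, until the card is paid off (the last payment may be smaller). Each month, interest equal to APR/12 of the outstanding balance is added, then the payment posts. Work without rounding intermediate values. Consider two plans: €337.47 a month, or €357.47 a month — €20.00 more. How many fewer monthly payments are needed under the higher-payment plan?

Monthly rate r = 26.9%/12 = 2.24167% = 0.0224167.
At €337.47/mo: n = ⌈−ln(1 − rB₀/P)/ln(1+r)⌉ = 59 payments (last €313.01); total interest = total paid − €10,977.60 = €8,908.67.
At €357.47/mo: 53 payments (last €214.30); total interest €7,825.14.
Payments saved = 59 − 53 = 6.

6 fewer payments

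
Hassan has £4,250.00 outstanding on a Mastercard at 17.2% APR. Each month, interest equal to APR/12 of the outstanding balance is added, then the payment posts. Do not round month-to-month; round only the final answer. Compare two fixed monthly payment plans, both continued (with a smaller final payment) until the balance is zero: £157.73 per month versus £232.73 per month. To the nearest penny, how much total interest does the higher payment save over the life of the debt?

£446.86

Monthly rate r = 17.2%/12 = 1.43333% = 0.0143333.
At £157.73/mo: n = ⌈−ln(1 − rB₀/P)/ln(1+r)⌉ = 35 payments (last £47.07); total interest = total paid − £4,250.00 = £1,159.89.
At £232.73/mo: 22 payments (last £75.70); total interest £713.03.
Interest saved = £1,159.89 − £713.03 = £446.86.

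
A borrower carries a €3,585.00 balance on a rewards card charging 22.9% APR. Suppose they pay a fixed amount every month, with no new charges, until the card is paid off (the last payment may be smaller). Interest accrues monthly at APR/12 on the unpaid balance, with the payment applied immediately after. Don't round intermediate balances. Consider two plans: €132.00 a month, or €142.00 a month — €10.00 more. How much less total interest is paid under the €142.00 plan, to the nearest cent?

€162.30

Monthly rate r = 22.9%/12 = 1.90833% = 0.0190833.
At €132.00/mo: n = ⌈−ln(1 − rB₀/P)/ln(1+r)⌉ = 39 payments (last €84.57); total interest = total paid − €3,585.00 = €1,515.57.
At €142.00/mo: 35 payments (last €110.27); total interest €1,353.27.
Interest saved = €1,515.57 − €1,353.27 = €162.30.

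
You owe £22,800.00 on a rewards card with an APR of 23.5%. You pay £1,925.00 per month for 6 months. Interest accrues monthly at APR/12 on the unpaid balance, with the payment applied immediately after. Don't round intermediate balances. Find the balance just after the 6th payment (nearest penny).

£13,483.18

Monthly rate r = 23.5%/12 = 1.95833% = 0.0195833.
Each month: B ← B·(1+r) − £1,925.00.
Month 1: interest £446.50; balance after payment £21,321.50.
Month 2: interest £417.55; balance after payment £19,814.05.
Month 3: interest £388.03; balance after payment £18,277.07.
Month 4: interest £357.93; balance after payment £16,710.00.
Month 5: interest £327.24; balance after payment £15,112.23.
Month 6: interest £295.95; balance after payment £13,483.18.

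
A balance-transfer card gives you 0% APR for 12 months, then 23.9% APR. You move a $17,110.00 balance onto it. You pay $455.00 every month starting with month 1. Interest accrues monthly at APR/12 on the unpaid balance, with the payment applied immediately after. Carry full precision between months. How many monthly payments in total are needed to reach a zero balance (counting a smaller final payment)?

Promo months 1–12 at r₀ = 0%/12 = 0; months 13+ at r₁ = 23.9%/12 = 0.0199167.
After month 12 (no interest yet): B = $17,110.00 − 12·$455.00 = $11,650.00.
Then at r₁ with $455.00/mo: n₂ = −ln(1 − r₁·B/P)/ln(1+r₁) ≈ 36.17 → 37 more payments.

49 payments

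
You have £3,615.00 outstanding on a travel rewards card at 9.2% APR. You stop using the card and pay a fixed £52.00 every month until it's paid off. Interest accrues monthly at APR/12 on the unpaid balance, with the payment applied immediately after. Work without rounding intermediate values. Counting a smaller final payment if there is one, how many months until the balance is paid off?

Monthly rate r = 9.2%/12 = 0.766667% = 0.00766667.
Recurrence: B ← B·(1+r) − £52.00.
Month 1: interest £27.71; balance after payment £3,590.72.
Month 2: interest £27.53; balance after payment £3,566.24.
Closed form: n = −ln(1 − rB₀/P)/ln(1+r) = −ln(0.46702)/ln(1.00767) ≈ 99.691, so the balance reaches zero during payment 100.

100 months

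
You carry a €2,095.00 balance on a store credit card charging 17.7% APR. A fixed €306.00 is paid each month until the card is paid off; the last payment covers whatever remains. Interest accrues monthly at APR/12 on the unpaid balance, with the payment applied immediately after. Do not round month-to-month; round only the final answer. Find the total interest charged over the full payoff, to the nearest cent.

Monthly rate r = 17.7%/12 = 1.475% = 0.01475.
Payoff takes n = ⌈−ln(1 − rB₀/P)/ln(1+r)⌉ = ⌈7.270⌉ = 8 payments; the last is €83.18.
Total paid = 7·€306.00 + €83.18 = €2,225.18.
Total interest = total paid − principal = €2,225.18 − €2,095.00 = €130.18.

€130.18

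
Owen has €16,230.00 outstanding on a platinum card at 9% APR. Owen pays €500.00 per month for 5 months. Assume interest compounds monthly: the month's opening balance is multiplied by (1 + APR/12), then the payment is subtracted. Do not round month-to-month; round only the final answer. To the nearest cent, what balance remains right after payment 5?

€14,310.04

Monthly rate r = 9%/12 = 0.75% = 0.0075.
Each month: B ← B·(1+r) − €500.00.
Month 1: interest €121.72; balance after payment €15,851.73.
Month 2: interest €118.89; balance after payment €15,470.61.
Month 3: interest €116.03; balance after payment €15,086.64.
Month 4: interest €113.15; balance after payment €14,699.79.
Month 5: interest €110.25; balance after payment €14,310.04.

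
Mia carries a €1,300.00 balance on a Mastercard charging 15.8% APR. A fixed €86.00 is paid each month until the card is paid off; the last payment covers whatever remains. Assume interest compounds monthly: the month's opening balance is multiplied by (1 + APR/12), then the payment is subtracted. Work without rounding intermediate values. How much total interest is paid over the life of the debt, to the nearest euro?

€159

Monthly rate r = 15.8%/12 = 1.31667% = 0.0131667.
Payoff takes n = ⌈−ln(1 − rB₀/P)/ln(1+r)⌉ = ⌈16.966⌉ = 17 payments; the last is €83.13.
Total paid = 16·€86.00 + €83.13 = €1,459.13.
Total interest = total paid − principal = €1,459.13 − €1,300.00 = €159.13.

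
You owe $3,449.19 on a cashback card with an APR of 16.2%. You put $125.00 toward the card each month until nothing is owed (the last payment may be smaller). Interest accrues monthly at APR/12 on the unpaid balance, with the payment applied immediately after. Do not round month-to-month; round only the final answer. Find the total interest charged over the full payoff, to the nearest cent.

Monthly rate r = 16.2%/12 = 1.35% = 0.0135.
Payoff takes n = ⌈−ln(1 − rB₀/P)/ln(1+r)⌉ = ⌈34.753⌉ = 35 payments; the last is $94.32.
Total paid = 34·$125.00 + $94.32 = $4,344.32.
Total interest = total paid − principal = $4,344.32 − $3,449.19 = $895.13.

$895.13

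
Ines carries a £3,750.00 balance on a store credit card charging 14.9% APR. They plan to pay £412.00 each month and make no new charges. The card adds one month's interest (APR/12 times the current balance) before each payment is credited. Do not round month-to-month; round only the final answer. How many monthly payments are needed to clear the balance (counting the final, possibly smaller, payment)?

10 months

Monthly rate r = 14.9%/12 = 1.24167% = 0.0124167.
Recurrence: B ← B·(1+r) − £412.00.
Month 1: interest £46.56; balance after payment £3,384.56.
Month 2: interest £42.02; balance after payment £3,014.59.
Closed form: n = −ln(1 − rB₀/P)/ln(1+r) = −ln(0.88698)/ln(1.01242) ≈ 9.718, so the balance reaches zero during payment 10.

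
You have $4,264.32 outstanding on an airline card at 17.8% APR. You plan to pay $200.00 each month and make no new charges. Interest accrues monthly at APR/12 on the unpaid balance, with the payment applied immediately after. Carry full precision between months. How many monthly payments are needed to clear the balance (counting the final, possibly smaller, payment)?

26 payments

Monthly rate r = 17.8%/12 = 1.48333% = 0.0148333.
Recurrence: B ← B·(1+r) − $200.00.
Month 1: interest $63.25; balance after payment $4,127.57.
Month 2: interest $61.23; balance after payment $3,988.80.
Closed form: n = −ln(1 − rB₀/P)/ln(1+r) = −ln(0.68373)/ln(1.01483) ≈ 25.821, so the balance reaches zero during payment 26.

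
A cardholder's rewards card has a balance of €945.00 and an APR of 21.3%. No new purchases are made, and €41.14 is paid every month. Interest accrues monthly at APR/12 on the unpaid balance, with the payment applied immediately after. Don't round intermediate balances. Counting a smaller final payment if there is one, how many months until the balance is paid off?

30 months

Monthly rate r = 21.3%/12 = 1.775% = 0.01775.
Recurrence: B ← B·(1+r) − €41.14.
Month 1: interest €16.77; balance after payment €920.63.
Month 2: interest €16.34; balance after payment €895.83.
Closed form: n = −ln(1 − rB₀/P)/ln(1+r) = −ln(0.59228)/ln(1.01775) ≈ 29.770, so the balance reaches zero during payment 30.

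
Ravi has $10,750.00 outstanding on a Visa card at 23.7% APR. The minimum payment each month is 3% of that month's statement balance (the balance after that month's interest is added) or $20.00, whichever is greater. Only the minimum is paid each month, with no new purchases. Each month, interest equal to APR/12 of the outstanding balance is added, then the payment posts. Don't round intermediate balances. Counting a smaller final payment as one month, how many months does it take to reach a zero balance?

310 months

Monthly rate r = 23.7%/12 = 1.975% = 0.01975.
While 3% of the post-interest balance exceeds $20.00, each month B ← (B·(1+r))·(1 − 0.03), i.e. B shrinks by the factor (1+r)·0.97 = 0.98916.
This holds for months 1–257. Entering month 258 the balance is $652.57; 3% of the post-interest balance is now below $20.00, so the flat $20.00 minimum applies from here.
From month 258 a fixed $20.00 at rate r clears $652.57 in 53 more payments. Total: 257 + 53 = 310 months.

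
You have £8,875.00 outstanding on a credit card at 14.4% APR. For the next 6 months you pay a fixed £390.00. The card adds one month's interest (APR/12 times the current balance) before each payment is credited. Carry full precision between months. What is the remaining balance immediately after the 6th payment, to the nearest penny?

Monthly rate r = 14.4%/12 = 1.2% = 0.012.
Each month: B ← B·(1+r) − £390.00.
Month 1: interest £106.50; balance after payment £8,591.50.
Month 2: interest £103.10; balance after payment £8,304.60.
Month 3: interest £99.66; balance after payment £8,014.25.
Month 4: interest £96.17; balance after payment £7,720.42.
Month 5: interest £92.65; balance after payment £7,423.07.
Month 6: interest £89.08; balance after payment £7,122.15.

£7,122.15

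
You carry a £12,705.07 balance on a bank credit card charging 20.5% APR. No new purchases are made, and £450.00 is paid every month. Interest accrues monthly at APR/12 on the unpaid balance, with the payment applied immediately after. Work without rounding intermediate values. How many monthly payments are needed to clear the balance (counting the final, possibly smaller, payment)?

39 months

Monthly rate r = 20.5%/12 = 1.70833% = 0.0170833.
Recurrence: B ← B·(1+r) − £450.00.
Month 1: interest £217.04; balance after payment £12,472.11.
Month 2: interest £213.07; balance after payment £12,235.18.
Closed form: n = −ln(1 − rB₀/P)/ln(1+r) = −ln(0.51768)/ln(1.01708) ≈ 38.869, so the balance reaches zero during payment 39.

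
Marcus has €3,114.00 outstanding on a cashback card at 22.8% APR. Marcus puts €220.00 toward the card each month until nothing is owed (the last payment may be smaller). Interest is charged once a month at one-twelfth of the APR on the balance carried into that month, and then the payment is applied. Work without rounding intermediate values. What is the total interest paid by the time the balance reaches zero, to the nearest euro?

€548

Monthly rate r = 22.8%/12 = 1.9% = 0.019.
Payoff takes n = ⌈−ln(1 − rB₀/P)/ln(1+r)⌉ = ⌈16.643⌉ = 17 payments; the last is €141.99.
Total paid = 16·€220.00 + €141.99 = €3,661.99.
Total interest = total paid − principal = €3,661.99 − €3,114.00 = €547.99.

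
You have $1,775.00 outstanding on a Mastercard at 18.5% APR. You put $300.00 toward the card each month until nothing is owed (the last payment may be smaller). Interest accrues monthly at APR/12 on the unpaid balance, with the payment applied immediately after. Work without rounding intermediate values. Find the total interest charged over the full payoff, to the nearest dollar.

$101

Monthly rate r = 18.5%/12 = 1.54167% = 0.0154167.
Payoff takes n = ⌈−ln(1 − rB₀/P)/ln(1+r)⌉ = ⌈6.252⌉ = 7 payments; the last is $75.98.
Total paid = 6·$300.00 + $75.98 = $1,875.98.
Total interest = total paid − principal = $1,875.98 − $1,775.00 = $100.98.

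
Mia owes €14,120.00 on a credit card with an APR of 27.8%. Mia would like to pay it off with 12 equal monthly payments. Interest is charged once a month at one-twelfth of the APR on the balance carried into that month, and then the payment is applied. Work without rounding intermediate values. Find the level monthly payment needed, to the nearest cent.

Monthly rate r = 27.8%/12 = 2.31667% = 0.0231667.
Level-payment amortization: P = B₀·r / (1 − (1+r)^(−n)) = 14120.00·0.0231667 / (1 − 1.02317^(−12)).
Denominator 1 − (1+r)^(−12) = 0.240297765.
P = 327.113 / 0.240297765 ≈ 1361.28.

€1,361.28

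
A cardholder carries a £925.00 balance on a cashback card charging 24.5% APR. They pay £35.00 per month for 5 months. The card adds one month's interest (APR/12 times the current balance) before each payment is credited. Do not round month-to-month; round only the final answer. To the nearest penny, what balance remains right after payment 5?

Monthly rate r = 24.5%/12 = 2.04167% = 0.0204167.
Each month: B ← B·(1+r) − £35.00.
Month 1: interest £18.89; balance after payment £908.89.
Month 2: interest £18.56; balance after payment £892.44.
Month 3: interest £18.22; balance after payment £875.66.
Month 4: interest £17.88; balance after payment £858.54.
Month 5: interest £17.53; balance after payment £841.07.

£841.07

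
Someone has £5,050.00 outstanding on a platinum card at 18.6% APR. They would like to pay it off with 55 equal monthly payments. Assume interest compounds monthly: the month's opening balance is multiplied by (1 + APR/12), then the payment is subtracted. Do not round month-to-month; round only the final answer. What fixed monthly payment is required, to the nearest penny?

Monthly rate r = 18.6%/12 = 1.55% = 0.0155.
Level-payment amortization: P = B₀·r / (1 − (1+r)^(−n)) = 5050.00·0.0155 / (1 − 1.0155^(−55)).
Denominator 1 − (1+r)^(−55) = 0.570855082.
P = 78.275 / 0.570855082 ≈ 137.12.

£137.12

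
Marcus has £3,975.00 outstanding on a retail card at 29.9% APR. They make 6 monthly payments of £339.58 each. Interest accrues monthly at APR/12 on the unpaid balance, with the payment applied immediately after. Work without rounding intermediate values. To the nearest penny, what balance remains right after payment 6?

Monthly rate r = 29.9%/12 = 2.49167% = 0.0249167.
Each month: B ← B·(1+r) − £339.58.
Month 1: interest £99.04; balance after payment £3,734.46.
Month 2: interest £93.05; balance after payment £3,487.93.
Month 3: interest £86.91; balance after payment £3,235.26.
Month 4: interest £80.61; balance after payment £2,976.29.
Month 5: interest £74.16; balance after payment £2,710.87.
Month 6: interest £67.55; balance after payment £2,438.84.

£2,438.84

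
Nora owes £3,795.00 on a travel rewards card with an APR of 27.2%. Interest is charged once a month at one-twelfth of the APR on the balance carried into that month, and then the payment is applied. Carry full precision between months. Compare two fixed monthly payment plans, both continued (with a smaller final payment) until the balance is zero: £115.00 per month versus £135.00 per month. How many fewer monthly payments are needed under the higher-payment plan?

16 fewer payments

Monthly rate r = 27.2%/12 = 2.26667% = 0.0226667.
At £115.00/mo: n = ⌈−ln(1 − rB₀/P)/ln(1+r)⌉ = 62 payments (last £57.26); total interest = total paid − £3,795.00 = £3,277.26.
At £135.00/mo: 46 payments (last £31.90); total interest £2,311.90.
Payments saved = 62 − 46 = 16.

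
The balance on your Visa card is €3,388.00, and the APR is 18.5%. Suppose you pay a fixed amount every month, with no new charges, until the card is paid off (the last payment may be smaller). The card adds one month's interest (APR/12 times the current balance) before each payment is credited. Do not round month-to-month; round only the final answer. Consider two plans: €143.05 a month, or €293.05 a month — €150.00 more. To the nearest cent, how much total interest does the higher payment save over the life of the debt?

Monthly rate r = 18.5%/12 = 1.54167% = 0.0154167.
At €143.05/mo: n = ⌈−ln(1 − rB₀/P)/ln(1+r)⌉ = 30 payments (last €99.91); total interest = total paid − €3,388.00 = €860.36.
At €293.05/mo: 13 payments (last €243.81); total interest €372.41.
Interest saved = €860.36 − €372.41 = €487.95.

€487.95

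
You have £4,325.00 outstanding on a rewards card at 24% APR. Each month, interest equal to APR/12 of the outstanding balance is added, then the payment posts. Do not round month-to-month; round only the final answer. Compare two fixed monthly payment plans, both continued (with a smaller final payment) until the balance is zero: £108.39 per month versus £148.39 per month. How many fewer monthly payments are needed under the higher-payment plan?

36 fewer payments

Monthly rate r = 24%/12 = 2% = 0.02.
At £108.39/mo: n = ⌈−ln(1 − rB₀/P)/ln(1+r)⌉ = 81 payments (last £85.00); total interest = total paid − £4,325.00 = £4,431.20.
At £148.39/mo: 45 payments (last £23.95); total interest £2,228.11.
Payments saved = 81 − 45 = 36.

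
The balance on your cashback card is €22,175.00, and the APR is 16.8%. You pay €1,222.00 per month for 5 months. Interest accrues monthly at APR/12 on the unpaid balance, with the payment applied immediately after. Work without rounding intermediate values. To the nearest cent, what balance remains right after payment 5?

€17,487.83

Monthly rate r = 16.8%/12 = 1.4% = 0.014.
Each month: B ← B·(1+r) − €1,222.00.
Month 1: interest €310.45; balance after payment €21,263.45.
Month 2: interest €297.69; balance after payment €20,339.14.
Month 3: interest €284.75; balance after payment €19,401.89.
Month 4: interest €271.63; balance after payment €18,451.51.
Month 5: interest €258.32; balance after payment €17,487.83.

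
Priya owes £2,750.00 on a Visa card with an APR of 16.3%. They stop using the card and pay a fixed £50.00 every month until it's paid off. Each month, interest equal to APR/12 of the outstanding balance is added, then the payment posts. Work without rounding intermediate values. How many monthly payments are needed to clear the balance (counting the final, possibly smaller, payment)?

Monthly rate r = 16.3%/12 = 1.35833% = 0.0135833.
Recurrence: B ← B·(1+r) − £50.00.
Month 1: interest £37.35; balance after payment £2,737.35.
Month 2: interest £37.18; balance after payment £2,724.54.
Closed form: n = −ln(1 − rB₀/P)/ln(1+r) = −ln(0.25292)/ln(1.01358) ≈ 101.890, so the balance reaches zero during payment 102.

102 months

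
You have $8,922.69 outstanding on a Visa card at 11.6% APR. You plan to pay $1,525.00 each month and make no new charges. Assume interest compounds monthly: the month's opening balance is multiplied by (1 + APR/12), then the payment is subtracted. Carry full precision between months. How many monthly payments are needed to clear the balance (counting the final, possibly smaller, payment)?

Monthly rate r = 11.6%/12 = 0.966667% = 0.00966667.
Recurrence: B ← B·(1+r) − $1,525.00.
Month 1: interest $86.25; balance after payment $7,483.94.
Month 2: interest $72.34; balance after payment $6,031.29.
Closed form: n = −ln(1 − rB₀/P)/ln(1+r) = −ln(0.94344)/ln(1.00967) ≈ 6.052, so the balance reaches zero during payment 7.

7 payments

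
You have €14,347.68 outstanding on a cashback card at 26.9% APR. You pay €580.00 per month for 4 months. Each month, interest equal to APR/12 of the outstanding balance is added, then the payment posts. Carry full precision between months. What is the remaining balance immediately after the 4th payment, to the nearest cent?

Monthly rate r = 26.9%/12 = 2.24167% = 0.0224167.
Each month: B ← B·(1+r) − €580.00.
Month 1: interest €321.63; balance after payment €14,089.31.
Month 2: interest €315.84; balance after payment €13,825.14.
Month 3: interest €309.91; balance after payment €13,555.06.
Month 4: interest €303.86; balance after payment €13,278.92.

€13,278.92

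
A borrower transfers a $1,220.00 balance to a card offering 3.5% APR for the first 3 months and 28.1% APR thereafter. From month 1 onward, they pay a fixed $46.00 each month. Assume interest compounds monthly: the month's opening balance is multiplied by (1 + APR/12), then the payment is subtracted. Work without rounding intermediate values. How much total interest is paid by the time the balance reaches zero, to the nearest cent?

$531.81

Promo months 1–3 at r₀ = 3.5%/12 = 0.00291667; months 4+ at r₁ = 28.1%/12 = 0.0234167.
After month 3: iterate B ← B·(1+r₀) − $46.00 for 3 months → $1,092.30.
Then at r₁ with $46.00/mo: n₂ = −ln(1 − r₁·B/P)/ln(1+r₁) ≈ 35.08 → 36 more payments.
Total paid = 38·$46.00 + $3.81 = $1,751.81; interest = $1,751.81 − $1,220.00 = $531.81.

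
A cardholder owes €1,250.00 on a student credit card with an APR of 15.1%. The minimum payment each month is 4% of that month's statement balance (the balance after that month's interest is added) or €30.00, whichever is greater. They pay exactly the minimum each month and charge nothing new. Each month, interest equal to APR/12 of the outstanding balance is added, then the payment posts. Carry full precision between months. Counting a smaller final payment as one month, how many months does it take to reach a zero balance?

Monthly rate r = 15.1%/12 = 1.25833% = 0.0125833.
While 4% of the post-interest balance exceeds €30.00, each month B ← (B·(1+r))·(1 − 0.04), i.e. B shrinks by the factor (1+r)·0.96 = 0.97208.
This holds for months 1–19. Entering month 20 the balance is €729.87; 4% of the post-interest balance is now below €30.00, so the flat €30.00 minimum applies from here.
From month 20 a fixed €30.00 at rate r clears €729.87 in 30 more payments. Total: 19 + 30 = 49 months.

49 months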